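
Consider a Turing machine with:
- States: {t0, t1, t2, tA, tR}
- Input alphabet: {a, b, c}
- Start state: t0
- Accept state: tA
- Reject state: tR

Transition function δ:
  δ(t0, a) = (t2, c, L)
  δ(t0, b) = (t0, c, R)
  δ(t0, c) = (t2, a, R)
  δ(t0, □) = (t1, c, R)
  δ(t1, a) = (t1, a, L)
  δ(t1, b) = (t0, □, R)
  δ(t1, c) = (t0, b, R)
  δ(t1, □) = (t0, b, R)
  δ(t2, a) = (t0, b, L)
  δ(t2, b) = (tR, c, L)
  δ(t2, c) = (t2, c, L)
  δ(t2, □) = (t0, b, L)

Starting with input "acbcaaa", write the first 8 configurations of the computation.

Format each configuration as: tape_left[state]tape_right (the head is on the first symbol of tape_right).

Transitions applied:
Step 1: δ(t0, a) = (t2, c, L)
Step 2: δ(t2, □) = (t0, b, L)
Step 3: δ(t0, □) = (t1, c, R)
Step 4: δ(t1, b) = (t0, □, R)
Step 5: δ(t0, c) = (t2, a, R)
Step 6: δ(t2, c) = (t2, c, L)
Step 7: δ(t2, a) = (t0, b, L)

The first 8 configurations are:
[t0]acbcaaa ⊢ [t2]□ccbcaaa ⊢ [t0]□bccbcaaa ⊢ c[t1]bccbcaaa ⊢ c□[t0]ccbcaaa ⊢ c□a[t2]cbcaaa ⊢ c□[t2]acbcaaa ⊢ c[t0]□bcbcaaa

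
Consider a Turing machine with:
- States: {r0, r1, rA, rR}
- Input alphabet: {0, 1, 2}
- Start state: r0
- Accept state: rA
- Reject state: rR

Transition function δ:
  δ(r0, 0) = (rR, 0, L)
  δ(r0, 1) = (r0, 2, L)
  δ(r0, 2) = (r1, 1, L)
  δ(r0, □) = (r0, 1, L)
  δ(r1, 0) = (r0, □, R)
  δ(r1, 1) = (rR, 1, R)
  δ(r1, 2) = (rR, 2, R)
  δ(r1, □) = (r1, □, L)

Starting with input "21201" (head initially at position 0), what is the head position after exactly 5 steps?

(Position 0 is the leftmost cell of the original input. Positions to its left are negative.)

Execution trace (head position shown):
Step 0: [r0]21201  (head at position 0)
Step 1: move left → [r1]□11201  (head at position -1)
Step 2: move left → [r1]□□11201  (head at position -2)
Step 3: move left → [r1]□□□11201  (head at position -3)
Step 4: move left → [r1]□□□□11201  (head at position -4)
Step 5: move left → [r1]□□□□□11201  (head at position -5)

After 5 steps, the head is at position -5.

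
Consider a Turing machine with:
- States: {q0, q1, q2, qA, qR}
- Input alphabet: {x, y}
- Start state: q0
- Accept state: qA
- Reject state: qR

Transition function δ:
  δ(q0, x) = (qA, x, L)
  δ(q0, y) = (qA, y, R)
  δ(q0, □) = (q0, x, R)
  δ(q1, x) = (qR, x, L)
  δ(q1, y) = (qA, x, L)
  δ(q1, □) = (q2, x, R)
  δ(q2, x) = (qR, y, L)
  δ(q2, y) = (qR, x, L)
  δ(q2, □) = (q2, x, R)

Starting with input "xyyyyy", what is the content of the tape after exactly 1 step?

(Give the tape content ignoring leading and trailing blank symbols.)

Execution trace:
Initial: [q0]xyyyyy
Step 1: δ(q0, x) = (qA, x, L) → [qA]□xyyyyy

The machine reaches the accept state qA and halts.

After 1 step, the tape (ignoring leading/trailing blanks) is: xyyyyy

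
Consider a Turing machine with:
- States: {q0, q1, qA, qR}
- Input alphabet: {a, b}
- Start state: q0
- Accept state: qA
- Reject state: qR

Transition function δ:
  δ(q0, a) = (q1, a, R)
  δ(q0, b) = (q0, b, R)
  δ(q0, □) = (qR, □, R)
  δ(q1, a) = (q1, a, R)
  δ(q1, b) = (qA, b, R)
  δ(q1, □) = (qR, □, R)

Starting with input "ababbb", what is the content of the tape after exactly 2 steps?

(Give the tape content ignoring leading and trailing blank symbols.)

Execution trace:
Initial: [q0]ababbb
Step 1: δ(q0, a) = (q1, a, R) → a[q1]babbb
Step 2: δ(q1, b) = (qA, b, R) → ab[qA]abbb

The machine reaches the accept state qA and halts.

After 2 steps, the tape (ignoring leading/trailing blanks) is: ababbb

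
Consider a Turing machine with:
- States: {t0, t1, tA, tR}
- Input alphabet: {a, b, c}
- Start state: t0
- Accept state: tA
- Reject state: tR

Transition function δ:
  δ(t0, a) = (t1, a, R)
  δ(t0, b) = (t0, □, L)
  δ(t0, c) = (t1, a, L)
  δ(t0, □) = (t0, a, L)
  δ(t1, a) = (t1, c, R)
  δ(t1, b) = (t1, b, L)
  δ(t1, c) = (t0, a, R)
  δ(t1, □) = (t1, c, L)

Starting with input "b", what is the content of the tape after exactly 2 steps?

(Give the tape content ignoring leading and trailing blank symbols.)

Execution trace:
Initial: [t0]b
Step 1: δ(t0, b) = (t0, □, L) → [t0]□□
Step 2: δ(t0, □) = (t0, a, L) → [t0]□a□

After 2 steps, the tape (ignoring leading/trailing blanks) is: a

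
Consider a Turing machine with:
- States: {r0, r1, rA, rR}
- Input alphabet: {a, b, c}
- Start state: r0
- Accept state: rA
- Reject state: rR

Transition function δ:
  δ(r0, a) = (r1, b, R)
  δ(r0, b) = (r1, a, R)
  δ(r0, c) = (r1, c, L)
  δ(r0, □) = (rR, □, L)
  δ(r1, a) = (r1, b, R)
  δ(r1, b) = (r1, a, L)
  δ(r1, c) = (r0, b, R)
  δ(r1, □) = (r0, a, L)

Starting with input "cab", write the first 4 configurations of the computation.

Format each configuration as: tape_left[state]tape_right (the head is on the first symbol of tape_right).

Transitions applied:
Step 1: δ(r0, c) = (r1, c, L)
Step 2: δ(r1, □) = (r0, a, L)
Step 3: δ(r0, □) = (rR, □, L)

The first 4 configurations are:
[r0]cab ⊢ [r1]□cab ⊢ [r0]□acab ⊢ [rR]□□acab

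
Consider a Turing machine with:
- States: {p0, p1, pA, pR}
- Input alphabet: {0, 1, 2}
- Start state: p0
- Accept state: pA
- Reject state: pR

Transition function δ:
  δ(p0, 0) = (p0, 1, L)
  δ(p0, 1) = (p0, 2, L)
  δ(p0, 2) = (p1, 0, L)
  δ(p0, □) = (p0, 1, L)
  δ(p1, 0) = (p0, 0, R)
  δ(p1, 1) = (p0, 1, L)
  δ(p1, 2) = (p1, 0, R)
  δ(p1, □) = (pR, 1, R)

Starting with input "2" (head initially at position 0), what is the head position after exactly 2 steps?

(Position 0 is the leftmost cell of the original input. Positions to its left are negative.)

Execution trace (head position shown):
Step 0: [p0]2  (head at position 0)
Step 1: move left → [p1]□0  (head at position -1)
Step 2: move right → 1[pR]0  (head at position 0)

After 2 steps, the head is at position 0.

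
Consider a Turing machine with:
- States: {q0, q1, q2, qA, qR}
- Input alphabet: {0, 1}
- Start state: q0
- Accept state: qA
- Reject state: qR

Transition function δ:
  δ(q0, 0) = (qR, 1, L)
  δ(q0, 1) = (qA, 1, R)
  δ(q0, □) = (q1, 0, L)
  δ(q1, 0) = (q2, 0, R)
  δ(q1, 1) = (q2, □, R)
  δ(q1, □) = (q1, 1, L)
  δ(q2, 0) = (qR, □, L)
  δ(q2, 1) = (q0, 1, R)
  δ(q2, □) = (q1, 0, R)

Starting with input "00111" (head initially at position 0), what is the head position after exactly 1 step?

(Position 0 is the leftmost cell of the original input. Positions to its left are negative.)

Execution trace (head position shown):
Step 0: [q0]00111  (head at position 0)
Step 1: move left → [qR]□10111  (head at position -1)

After 1 step, the head is at position -1.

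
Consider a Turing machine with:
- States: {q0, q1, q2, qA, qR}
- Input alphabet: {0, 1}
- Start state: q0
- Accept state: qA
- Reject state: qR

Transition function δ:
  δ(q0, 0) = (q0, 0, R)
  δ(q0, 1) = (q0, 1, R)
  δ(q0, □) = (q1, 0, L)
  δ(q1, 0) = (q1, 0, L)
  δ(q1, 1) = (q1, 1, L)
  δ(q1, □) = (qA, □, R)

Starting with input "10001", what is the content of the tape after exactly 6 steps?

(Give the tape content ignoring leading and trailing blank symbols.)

Execution trace:
Initial: [q0]10001
Step 1: δ(q0, 1) = (q0, 1, R) → 1[q0]0001
Step 2: δ(q0, 0) = (q0, 0, R) → 10[q0]001
Step 3: δ(q0, 0) = (q0, 0, R) → 100[q0]01
Step 4: δ(q0, 0) = (q0, 0, R) → 1000[q0]1
Step 5: δ(q0, 1) = (q0, 1, R) → 10001[q0]□
Step 6: δ(q0, □) = (q1, 0, L) → 1000[q1]10

After 6 steps, the tape (ignoring leading/trailing blanks) is: 100010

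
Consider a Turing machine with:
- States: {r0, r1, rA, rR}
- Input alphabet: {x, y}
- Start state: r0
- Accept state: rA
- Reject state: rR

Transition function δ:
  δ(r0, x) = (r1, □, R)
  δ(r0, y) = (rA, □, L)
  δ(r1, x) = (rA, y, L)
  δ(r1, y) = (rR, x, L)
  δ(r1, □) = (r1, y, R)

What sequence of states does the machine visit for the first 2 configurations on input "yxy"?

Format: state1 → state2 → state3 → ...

Execution trace:
Initial: [r0]yxy
Step 1: δ(r0, y) = (rA, □, L) → [rA]□□xy

The machine reaches the accept state rA and halts.

State sequence: r0 → rA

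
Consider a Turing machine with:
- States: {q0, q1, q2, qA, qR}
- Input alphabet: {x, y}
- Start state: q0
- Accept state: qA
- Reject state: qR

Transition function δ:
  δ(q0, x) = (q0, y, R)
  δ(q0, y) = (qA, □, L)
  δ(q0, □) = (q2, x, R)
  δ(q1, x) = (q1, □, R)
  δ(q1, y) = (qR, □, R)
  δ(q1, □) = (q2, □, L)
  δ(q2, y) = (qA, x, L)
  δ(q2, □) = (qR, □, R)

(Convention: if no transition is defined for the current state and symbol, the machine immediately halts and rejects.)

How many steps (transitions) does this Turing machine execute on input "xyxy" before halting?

Execution trace:
Initial: [q0]xyxy
Step 1: δ(q0, x) = (q0, y, R) → y[q0]yxy
Step 2: δ(q0, y) = (qA, □, L) → [qA]y□xy

The machine reaches the accept state qA and halts.

The machine executed 2 steps before halting.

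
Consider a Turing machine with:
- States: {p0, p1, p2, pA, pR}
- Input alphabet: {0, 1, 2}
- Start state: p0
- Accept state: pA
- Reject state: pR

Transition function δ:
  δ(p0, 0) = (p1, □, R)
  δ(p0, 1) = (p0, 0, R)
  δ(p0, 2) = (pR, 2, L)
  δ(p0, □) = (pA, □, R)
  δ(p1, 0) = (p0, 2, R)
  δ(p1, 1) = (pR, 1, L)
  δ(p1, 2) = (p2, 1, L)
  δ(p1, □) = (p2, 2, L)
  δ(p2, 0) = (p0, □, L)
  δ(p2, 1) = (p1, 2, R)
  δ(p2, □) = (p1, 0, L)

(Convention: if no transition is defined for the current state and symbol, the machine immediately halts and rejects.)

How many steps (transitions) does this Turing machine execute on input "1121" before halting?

Execution trace:
Initial: [p0]1121
Step 1: δ(p0, 1) = (p0, 0, R) → 0[p0]121
Step 2: δ(p0, 1) = (p0, 0, R) → 00[p0]21
Step 3: δ(p0, 2) = (pR, 2, L) → 0[pR]021

The machine reaches the reject state pR and halts.

The machine executed 3 steps before halting.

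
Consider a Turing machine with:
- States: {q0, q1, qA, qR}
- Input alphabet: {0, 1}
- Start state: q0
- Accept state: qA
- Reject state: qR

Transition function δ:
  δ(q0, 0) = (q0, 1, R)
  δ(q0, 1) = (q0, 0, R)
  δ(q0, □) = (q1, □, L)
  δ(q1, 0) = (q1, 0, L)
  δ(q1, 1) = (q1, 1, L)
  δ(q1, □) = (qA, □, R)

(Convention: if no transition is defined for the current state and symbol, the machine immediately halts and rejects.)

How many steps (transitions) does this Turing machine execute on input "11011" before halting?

Execution trace:
Initial: [q0]11011
Step 1: δ(q0, 1) = (q0, 0, R) → 0[q0]1011
Step 2: δ(q0, 1) = (q0, 0, R) → 00[q0]011
Step 3: δ(q0, 0) = (q0, 1, R) → 001[q0]11
Step 4: δ(q0, 1) = (q0, 0, R) → 0010[q0]1
Step 5: δ(q0, 1) = (q0, 0, R) → 00100[q0]□
Step 6: δ(q0, □) = (q1, □, L) → 0010[q1]0□
Step 7: δ(q1, 0) = (q1, 0, L) → 001[q1]00□
Step 8: δ(q1, 0) = (q1, 0, L) → 00[q1]100□
Step 9: δ(q1, 1) = (q1, 1, L) → 0[q1]0100□
Step 10: δ(q1, 0) = (q1, 0, L) → [q1]00100□
Step 11: δ(q1, 0) = (q1, 0, L) → [q1]□00100□
Step 12: δ(q1, □) = (qA, □, R) → □[qA]00100□

The machine reaches the accept state qA and halts.

The machine executed 12 steps before halting.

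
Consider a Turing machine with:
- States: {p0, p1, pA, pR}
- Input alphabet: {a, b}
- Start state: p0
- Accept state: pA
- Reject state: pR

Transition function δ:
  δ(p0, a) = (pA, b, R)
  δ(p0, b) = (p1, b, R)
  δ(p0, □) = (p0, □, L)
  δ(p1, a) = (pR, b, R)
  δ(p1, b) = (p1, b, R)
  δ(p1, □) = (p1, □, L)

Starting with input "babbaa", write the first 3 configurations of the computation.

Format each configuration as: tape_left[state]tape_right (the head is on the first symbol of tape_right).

Transitions applied:
Step 1: δ(p0, b) = (p1, b, R)
Step 2: δ(p1, a) = (pR, b, R)

The first 3 configurations are:
[p0]babbaa ⊢ b[p1]abbaa ⊢ bb[pR]bbaa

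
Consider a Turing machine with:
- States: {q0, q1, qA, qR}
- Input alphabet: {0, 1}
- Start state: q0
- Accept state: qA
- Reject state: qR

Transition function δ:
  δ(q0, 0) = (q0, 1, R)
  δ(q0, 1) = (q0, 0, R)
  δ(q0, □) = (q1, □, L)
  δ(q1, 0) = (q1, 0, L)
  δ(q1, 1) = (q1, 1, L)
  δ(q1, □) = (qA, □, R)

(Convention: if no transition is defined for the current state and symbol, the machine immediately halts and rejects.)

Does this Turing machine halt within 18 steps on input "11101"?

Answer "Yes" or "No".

Execution trace:
Initial: [q0]11101
Step 1: δ(q0, 1) = (q0, 0, R) → 0[q0]1101
Step 2: δ(q0, 1) = (q0, 0, R) → 00[q0]101
Step 3: δ(q0, 1) = (q0, 0, R) → 000[q0]01
Step 4: δ(q0, 0) = (q0, 1, R) → 0001[q0]1
Step 5: δ(q0, 1) = (q0, 0, R) → 00010[q0]□
Step 6: δ(q0, □) = (q1, □, L) → 0001[q1]0□
Step 7: δ(q1, 0) = (q1, 0, L) → 000[q1]10□
Step 8: δ(q1, 1) = (q1, 1, L) → 00[q1]010□
Step 9: δ(q1, 0) = (q1, 0, L) → 0[q1]0010□
Step 10: δ(q1, 0) = (q1, 0, L) → [q1]00010□
Step 11: δ(q1, 0) = (q1, 0, L) → [q1]□00010□
Step 12: δ(q1, □) = (qA, □, R) → □[qA]00010□

The machine reaches the accept state qA and halts.
The machine halted after 12 steps (within the 18-step bound).

Answer: Yes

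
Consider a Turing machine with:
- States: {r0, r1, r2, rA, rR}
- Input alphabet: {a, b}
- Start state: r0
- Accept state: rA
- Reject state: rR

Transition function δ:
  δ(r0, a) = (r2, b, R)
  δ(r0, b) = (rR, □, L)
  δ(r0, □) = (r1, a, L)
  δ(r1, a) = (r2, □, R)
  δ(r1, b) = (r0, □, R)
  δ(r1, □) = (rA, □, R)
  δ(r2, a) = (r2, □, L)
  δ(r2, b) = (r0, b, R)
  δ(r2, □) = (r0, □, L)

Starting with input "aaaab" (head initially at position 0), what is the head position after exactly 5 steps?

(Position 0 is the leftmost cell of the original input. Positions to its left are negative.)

Execution trace (head position shown):
Step 0: [r0]aaaab  (head at position 0)
Step 1: move right → b[r2]aaab  (head at position 1)
Step 2: move left → [r2]b□aab  (head at position 0)
Step 3: move right → b[r0]□aab  (head at position 1)
Step 4: move left → [r1]baaab  (head at position 0)
Step 5: move right → □[r0]aaab  (head at position 1)

After 5 steps, the head is at position 1.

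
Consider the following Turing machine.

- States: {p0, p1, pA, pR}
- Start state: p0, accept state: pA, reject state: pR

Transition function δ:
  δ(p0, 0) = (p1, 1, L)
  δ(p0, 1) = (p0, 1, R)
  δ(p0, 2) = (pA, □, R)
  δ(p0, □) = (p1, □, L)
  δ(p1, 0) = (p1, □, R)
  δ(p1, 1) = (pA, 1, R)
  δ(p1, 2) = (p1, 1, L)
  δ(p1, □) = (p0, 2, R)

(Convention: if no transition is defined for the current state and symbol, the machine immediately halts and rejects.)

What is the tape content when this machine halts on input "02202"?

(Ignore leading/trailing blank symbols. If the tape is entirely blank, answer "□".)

Execution trace:
Initial: [p0]02202
Step 1: δ(p0, 0) = (p1, 1, L) → [p1]□12202
Step 2: δ(p1, □) = (p0, 2, R) → 2[p0]12202
Step 3: δ(p0, 1) = (p0, 1, R) → 21[p0]2202
Step 4: δ(p0, 2) = (pA, □, R) → 21□[pA]202

The machine reaches the accept state pA and halts.

Final tape (ignoring leading/trailing blanks): 21□202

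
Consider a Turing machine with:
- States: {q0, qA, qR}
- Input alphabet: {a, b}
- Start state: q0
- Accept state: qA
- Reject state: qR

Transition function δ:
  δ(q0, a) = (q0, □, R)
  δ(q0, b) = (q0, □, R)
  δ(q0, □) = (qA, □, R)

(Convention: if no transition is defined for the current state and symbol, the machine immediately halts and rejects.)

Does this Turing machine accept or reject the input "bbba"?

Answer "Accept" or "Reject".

Execution trace:
Initial: [q0]bbba
Step 1: δ(q0, b) = (q0, □, R) → □[q0]bba
Step 2: δ(q0, b) = (q0, □, R) → □□[q0]ba
Step 3: δ(q0, b) = (q0, □, R) → □□□[q0]a
Step 4: δ(q0, a) = (q0, □, R) → □□□□[q0]□
Step 5: δ(q0, □) = (qA, □, R) → □□□□□[qA]□

The machine reaches the accept state qA and halts.

Answer: Accept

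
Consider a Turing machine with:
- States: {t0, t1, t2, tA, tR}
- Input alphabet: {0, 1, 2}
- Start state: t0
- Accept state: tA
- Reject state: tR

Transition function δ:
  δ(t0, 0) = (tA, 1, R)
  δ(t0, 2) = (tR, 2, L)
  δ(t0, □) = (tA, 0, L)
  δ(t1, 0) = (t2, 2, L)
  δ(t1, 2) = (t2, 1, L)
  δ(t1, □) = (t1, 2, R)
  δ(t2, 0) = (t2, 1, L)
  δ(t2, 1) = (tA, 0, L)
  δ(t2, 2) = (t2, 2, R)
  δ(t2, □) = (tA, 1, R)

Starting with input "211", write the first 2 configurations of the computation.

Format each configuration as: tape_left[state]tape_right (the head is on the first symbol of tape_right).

Transitions applied:
Step 1: δ(t0, 2) = (tR, 2, L)

The first 2 configurations are:
[t0]211 ⊢ [tR]□211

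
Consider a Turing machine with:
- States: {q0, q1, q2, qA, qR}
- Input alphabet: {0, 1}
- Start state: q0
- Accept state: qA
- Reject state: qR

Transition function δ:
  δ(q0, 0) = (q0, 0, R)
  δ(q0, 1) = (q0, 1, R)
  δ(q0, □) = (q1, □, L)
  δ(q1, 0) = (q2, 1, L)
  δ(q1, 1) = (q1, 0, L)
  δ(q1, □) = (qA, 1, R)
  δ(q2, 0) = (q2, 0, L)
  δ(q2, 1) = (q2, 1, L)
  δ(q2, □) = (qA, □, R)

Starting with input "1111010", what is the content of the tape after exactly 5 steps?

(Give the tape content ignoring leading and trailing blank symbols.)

Execution trace:
Initial: [q0]1111010
Step 1: δ(q0, 1) = (q0, 1, R) → 1[q0]111010
Step 2: δ(q0, 1) = (q0, 1, R) → 11[q0]11010
Step 3: δ(q0, 1) = (q0, 1, R) → 111[q0]1010
Step 4: δ(q0, 1) = (q0, 1, R) → 1111[q0]010
Step 5: δ(q0, 0) = (q0, 0, R) → 11110[q0]10

After 5 steps, the tape (ignoring leading/trailing blanks) is: 1111010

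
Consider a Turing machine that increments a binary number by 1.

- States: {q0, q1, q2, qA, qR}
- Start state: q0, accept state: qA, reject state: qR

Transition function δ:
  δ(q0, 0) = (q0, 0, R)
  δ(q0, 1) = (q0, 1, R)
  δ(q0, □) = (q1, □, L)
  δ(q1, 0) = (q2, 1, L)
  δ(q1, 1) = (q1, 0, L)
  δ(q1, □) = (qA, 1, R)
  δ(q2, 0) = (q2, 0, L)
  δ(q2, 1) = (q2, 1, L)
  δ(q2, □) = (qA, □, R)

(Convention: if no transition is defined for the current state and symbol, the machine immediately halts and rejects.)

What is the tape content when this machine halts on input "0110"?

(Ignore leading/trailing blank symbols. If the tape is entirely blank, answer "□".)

Execution trace:
Initial: [q0]0110
Step 1: δ(q0, 0) = (q0, 0, R) → 0[q0]110
Step 2: δ(q0, 1) = (q0, 1, R) → 01[q0]10
Step 3: δ(q0, 1) = (q0, 1, R) → 011[q0]0
Step 4: δ(q0, 0) = (q0, 0, R) → 0110[q0]□
Step 5: δ(q0, □) = (q1, □, L) → 011[q1]0□
Step 6: δ(q1, 0) = (q2, 1, L) → 01[q2]11□
Step 7: δ(q2, 1) = (q2, 1, L) → 0[q2]111□
Step 8: δ(q2, 1) = (q2, 1, L) → [q2]0111□
Step 9: δ(q2, 0) = (q2, 0, L) → [q2]□0111□
Step 10: δ(q2, □) = (qA, □, R) → □[qA]0111□

The machine reaches the accept state qA and halts.

Final tape (ignoring leading/trailing blanks): 0111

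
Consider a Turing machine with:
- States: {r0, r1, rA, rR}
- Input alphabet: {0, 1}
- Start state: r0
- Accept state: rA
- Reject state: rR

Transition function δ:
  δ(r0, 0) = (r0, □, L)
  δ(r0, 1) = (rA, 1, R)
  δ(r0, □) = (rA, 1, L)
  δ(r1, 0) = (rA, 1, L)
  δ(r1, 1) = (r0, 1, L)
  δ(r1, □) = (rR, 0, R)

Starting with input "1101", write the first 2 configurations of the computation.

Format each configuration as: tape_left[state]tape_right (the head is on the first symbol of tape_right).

Transitions applied:
Step 1: δ(r0, 1) = (rA, 1, R)

The first 2 configurations are:
[r0]1101 ⊢ 1[rA]101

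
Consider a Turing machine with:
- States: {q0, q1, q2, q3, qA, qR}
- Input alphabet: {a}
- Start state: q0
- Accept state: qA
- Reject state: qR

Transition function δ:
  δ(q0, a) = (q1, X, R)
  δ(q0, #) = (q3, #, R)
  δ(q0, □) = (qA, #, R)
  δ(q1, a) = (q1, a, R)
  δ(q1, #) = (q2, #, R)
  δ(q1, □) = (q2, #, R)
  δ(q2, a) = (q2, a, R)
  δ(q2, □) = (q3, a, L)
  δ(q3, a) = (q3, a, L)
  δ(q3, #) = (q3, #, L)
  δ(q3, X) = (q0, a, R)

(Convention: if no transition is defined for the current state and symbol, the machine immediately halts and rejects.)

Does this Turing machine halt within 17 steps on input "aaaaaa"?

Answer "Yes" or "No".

Execution trace:
Initial: [q0]aaaaaa
Step 1: δ(q0, a) = (q1, X, R) → X[q1]aaaaa
Step 2: δ(q1, a) = (q1, a, R) → Xa[q1]aaaa
Step 3: δ(q1, a) = (q1, a, R) → Xaa[q1]aaa
Step 4: δ(q1, a) = (q1, a, R) → Xaaa[q1]aa
Step 5: δ(q1, a) = (q1, a, R) → Xaaaa[q1]a
Step 6: δ(q1, a) = (q1, a, R) → Xaaaaa[q1]□
Step 7: δ(q1, □) = (q2, #, R) → Xaaaaa#[q2]□
Step 8: δ(q2, □) = (q3, a, L) → Xaaaaa[q3]#a
Step 9: δ(q3, #) = (q3, #, L) → Xaaaa[q3]a#a
Step 10: δ(q3, a) = (q3, a, L) → Xaaa[q3]aa#a
Step 11: δ(q3, a) = (q3, a, L) → Xaa[q3]aaa#a
Step 12: δ(q3, a) = (q3, a, L) → Xa[q3]aaaa#a
Step 13: δ(q3, a) = (q3, a, L) → X[q3]aaaaa#a
Step 14: δ(q3, a) = (q3, a, L) → [q3]Xaaaaa#a
Step 15: δ(q3, X) = (q0, a, R) → a[q0]aaaaa#a
Step 16: δ(q0, a) = (q1, X, R) → aX[q1]aaaa#a
Step 17: δ(q1, a) = (q1, a, R) → aXa[q1]aaa#a

The machine has not reached a halting state after 17 steps.
The machine did not halt within the 17-step bound.

Answer: No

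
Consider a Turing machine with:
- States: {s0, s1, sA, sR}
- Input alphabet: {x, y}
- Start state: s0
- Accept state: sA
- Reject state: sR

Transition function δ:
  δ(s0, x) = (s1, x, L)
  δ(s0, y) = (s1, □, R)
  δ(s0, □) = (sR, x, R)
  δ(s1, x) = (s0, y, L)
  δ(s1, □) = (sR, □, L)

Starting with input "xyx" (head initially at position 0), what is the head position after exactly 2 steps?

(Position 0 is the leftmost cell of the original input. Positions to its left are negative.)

Execution trace (head position shown):
Step 0: [s0]xyx  (head at position 0)
Step 1: move left → [s1]□xyx  (head at position -1)
Step 2: move left → [sR]□□xyx  (head at position -2)

After 2 steps, the head is at position -2.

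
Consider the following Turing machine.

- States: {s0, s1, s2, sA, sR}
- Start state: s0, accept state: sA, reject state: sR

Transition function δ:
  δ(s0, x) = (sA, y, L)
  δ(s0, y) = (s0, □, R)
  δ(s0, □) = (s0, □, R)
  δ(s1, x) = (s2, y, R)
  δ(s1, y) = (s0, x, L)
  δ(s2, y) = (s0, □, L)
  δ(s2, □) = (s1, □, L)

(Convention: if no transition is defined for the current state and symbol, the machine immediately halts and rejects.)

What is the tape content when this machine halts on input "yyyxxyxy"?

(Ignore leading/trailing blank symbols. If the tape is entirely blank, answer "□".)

Execution trace:
Initial: [s0]yyyxxyxy
Step 1: δ(s0, y) = (s0, □, R) → □[s0]yyxxyxy
Step 2: δ(s0, y) = (s0, □, R) → □□[s0]yxxyxy
Step 3: δ(s0, y) = (s0, □, R) → □□□[s0]xxyxy
Step 4: δ(s0, x) = (sA, y, L) → □□[sA]□yxyxy

The machine reaches the accept state sA and halts.

Final tape (ignoring leading/trailing blanks): yxyxy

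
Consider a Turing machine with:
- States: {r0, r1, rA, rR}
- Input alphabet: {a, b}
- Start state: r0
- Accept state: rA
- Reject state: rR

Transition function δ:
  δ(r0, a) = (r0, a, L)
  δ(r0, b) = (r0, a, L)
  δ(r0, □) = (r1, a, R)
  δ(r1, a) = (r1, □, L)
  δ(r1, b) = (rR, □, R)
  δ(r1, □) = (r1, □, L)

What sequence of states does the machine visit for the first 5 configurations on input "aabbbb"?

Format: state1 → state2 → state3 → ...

Execution trace:
Initial: [r0]aabbbb
Step 1: δ(r0, a) = (r0, a, L) → [r0]□aabbbb
Step 2: δ(r0, □) = (r1, a, R) → a[r1]aabbbb
Step 3: δ(r1, a) = (r1, □, L) → [r1]a□abbbb
Step 4: δ(r1, a) = (r1, □, L) → [r1]□□□abbbb

State sequence: r0 → r0 → r1 → r1 → r1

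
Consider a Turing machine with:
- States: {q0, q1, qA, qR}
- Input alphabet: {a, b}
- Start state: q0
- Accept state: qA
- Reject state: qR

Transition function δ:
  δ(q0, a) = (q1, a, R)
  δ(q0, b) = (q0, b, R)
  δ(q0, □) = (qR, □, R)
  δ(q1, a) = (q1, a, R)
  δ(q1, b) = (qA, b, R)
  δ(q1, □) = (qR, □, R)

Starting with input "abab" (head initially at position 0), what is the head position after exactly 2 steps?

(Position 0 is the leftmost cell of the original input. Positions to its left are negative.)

Execution trace (head position shown):
Step 0: [q0]abab  (head at position 0)
Step 1: move right → a[q1]bab  (head at position 1)
Step 2: move right → ab[qA]ab  (head at position 2)

After 2 steps, the head is at position 2.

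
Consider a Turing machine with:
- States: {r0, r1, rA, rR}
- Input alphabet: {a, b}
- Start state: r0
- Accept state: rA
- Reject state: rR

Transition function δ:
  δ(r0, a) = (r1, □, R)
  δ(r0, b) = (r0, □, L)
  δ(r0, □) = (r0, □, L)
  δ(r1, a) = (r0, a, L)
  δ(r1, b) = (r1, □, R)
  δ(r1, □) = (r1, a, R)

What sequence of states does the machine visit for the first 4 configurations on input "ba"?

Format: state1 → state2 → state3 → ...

Execution trace:
Initial: [r0]ba
Step 1: δ(r0, b) = (r0, □, L) → [r0]□□a
Step 2: δ(r0, □) = (r0, □, L) → [r0]□□□a
Step 3: δ(r0, □) = (r0, □, L) → [r0]□□□□a

State sequence: r0 → r0 → r0 → r0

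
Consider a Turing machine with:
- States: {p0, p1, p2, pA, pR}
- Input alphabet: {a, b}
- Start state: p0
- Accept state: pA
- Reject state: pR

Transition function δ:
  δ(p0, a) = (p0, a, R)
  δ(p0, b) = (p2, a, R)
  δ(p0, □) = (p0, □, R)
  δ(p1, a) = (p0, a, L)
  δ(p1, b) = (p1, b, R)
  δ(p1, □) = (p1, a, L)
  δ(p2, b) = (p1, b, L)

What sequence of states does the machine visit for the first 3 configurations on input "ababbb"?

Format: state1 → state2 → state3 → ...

Execution trace:
Initial: [p0]ababbb
Step 1: δ(p0, a) = (p0, a, R) → a[p0]babbb
Step 2: δ(p0, b) = (p2, a, R) → aa[p2]abbb

No transition is defined for δ(p2, a). By convention the machine halts and rejects.

State sequence: p0 → p0 → p2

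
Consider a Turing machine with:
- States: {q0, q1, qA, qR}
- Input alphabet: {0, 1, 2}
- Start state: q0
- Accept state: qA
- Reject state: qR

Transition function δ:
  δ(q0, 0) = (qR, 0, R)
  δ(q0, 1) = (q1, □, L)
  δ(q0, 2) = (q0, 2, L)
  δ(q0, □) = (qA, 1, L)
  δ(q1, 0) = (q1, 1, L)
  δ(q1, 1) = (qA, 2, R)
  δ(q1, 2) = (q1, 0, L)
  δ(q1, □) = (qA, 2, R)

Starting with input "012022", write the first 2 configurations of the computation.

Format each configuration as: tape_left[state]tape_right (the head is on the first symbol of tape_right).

Transitions applied:
Step 1: δ(q0, 0) = (qR, 0, R)

The first 2 configurations are:
[q0]012022 ⊢ 0[qR]12022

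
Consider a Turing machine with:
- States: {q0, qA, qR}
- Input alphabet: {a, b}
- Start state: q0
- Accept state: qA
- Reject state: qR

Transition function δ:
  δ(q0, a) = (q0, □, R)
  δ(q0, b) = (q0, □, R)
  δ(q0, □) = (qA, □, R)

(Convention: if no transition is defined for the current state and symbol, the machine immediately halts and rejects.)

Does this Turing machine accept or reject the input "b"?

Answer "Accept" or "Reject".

Execution trace:
Initial: [q0]b
Step 1: δ(q0, b) = (q0, □, R) → □[q0]□
Step 2: δ(q0, □) = (qA, □, R) → □□[qA]□

The machine reaches the accept state qA and halts.

Answer: Accept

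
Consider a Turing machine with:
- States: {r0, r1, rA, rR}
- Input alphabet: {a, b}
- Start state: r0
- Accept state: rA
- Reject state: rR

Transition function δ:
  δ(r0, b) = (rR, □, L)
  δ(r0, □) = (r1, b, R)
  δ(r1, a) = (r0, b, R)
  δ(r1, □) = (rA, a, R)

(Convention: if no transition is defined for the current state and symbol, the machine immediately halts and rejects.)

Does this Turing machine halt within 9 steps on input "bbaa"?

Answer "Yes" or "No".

Execution trace:
Initial: [r0]bbaa
Step 1: δ(r0, b) = (rR, □, L) → [rR]□□baa

The machine reaches the reject state rR and halts.
The machine halted after 1 step (within the 9-step bound).

Answer: Yes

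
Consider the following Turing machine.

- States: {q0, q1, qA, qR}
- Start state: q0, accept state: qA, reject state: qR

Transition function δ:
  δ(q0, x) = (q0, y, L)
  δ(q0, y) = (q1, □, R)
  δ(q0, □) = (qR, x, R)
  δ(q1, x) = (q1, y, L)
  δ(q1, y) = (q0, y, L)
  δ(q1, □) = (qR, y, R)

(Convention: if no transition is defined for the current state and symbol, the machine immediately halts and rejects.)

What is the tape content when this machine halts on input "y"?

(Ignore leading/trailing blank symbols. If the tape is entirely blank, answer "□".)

Execution trace:
Initial: [q0]y
Step 1: δ(q0, y) = (q1, □, R) → □[q1]□
Step 2: δ(q1, □) = (qR, y, R) → □y[qR]□

The machine reaches the reject state qR and halts.

Final tape (ignoring leading/trailing blanks): y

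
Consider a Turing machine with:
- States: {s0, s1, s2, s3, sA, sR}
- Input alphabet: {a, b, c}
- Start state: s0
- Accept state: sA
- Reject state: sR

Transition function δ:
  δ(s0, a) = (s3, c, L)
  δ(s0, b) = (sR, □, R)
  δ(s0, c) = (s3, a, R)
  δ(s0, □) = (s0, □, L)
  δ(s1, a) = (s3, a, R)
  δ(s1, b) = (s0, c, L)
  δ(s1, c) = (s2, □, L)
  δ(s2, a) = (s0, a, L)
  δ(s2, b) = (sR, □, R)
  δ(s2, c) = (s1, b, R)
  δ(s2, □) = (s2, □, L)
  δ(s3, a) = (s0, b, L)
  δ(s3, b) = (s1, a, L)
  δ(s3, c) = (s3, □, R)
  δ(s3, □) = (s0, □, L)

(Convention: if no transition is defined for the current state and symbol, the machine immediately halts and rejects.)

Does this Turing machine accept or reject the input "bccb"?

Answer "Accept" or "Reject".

Execution trace:
Initial: [s0]bccb
Step 1: δ(s0, b) = (sR, □, R) → □[sR]ccb

The machine reaches the reject state sR and halts.

Answer: Reject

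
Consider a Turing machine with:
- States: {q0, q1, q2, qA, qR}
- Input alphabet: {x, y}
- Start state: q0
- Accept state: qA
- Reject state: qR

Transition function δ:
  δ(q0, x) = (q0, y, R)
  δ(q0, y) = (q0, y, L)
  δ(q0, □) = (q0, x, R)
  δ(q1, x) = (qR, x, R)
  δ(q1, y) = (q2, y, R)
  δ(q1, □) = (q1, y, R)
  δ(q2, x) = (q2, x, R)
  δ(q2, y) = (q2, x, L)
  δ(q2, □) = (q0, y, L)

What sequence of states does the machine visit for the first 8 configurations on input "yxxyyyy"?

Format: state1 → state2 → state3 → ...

Execution trace:
Initial: [q0]yxxyyyy
Step 1: δ(q0, y) = (q0, y, L) → [q0]□yxxyyyy
Step 2: δ(q0, □) = (q0, x, R) → x[q0]yxxyyyy
Step 3: δ(q0, y) = (q0, y, L) → [q0]xyxxyyyy
Step 4: δ(q0, x) = (q0, y, R) → y[q0]yxxyyyy
Step 5: δ(q0, y) = (q0, y, L) → [q0]yyxxyyyy
Step 6: δ(q0, y) = (q0, y, L) → [q0]□yyxxyyyy
Step 7: δ(q0, □) = (q0, x, R) → x[q0]yyxxyyyy

State sequence: q0 → q0 → q0 → q0 → q0 → q0 → q0 → q0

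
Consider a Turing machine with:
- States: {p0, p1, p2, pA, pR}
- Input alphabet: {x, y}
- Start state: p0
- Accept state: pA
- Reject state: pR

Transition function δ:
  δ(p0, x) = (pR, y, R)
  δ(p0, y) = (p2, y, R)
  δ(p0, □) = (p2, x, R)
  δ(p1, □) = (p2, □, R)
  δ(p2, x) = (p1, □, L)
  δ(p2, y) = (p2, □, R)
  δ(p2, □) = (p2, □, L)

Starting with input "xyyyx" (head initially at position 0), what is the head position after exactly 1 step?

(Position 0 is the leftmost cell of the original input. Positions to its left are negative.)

Execution trace (head position shown):
Step 0: [p0]xyyyx  (head at position 0)
Step 1: move right → y[pR]yyyx  (head at position 1)

After 1 step, the head is at position 1.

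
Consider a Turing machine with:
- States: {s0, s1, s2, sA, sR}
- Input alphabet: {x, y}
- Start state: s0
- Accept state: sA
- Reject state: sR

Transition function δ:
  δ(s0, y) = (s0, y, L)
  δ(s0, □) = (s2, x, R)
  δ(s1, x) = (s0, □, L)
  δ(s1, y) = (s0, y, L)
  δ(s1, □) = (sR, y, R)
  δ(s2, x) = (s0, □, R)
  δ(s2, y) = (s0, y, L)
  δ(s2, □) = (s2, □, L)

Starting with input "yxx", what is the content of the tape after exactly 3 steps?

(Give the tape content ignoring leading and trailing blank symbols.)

Execution trace:
Initial: [s0]yxx
Step 1: δ(s0, y) = (s0, y, L) → [s0]□yxx
Step 2: δ(s0, □) = (s2, x, R) → x[s2]yxx
Step 3: δ(s2, y) = (s0, y, L) → [s0]xyxx

No transition is defined for δ(s0, x). By convention the machine halts and rejects.

After 3 steps, the tape (ignoring leading/trailing blanks) is: xyxx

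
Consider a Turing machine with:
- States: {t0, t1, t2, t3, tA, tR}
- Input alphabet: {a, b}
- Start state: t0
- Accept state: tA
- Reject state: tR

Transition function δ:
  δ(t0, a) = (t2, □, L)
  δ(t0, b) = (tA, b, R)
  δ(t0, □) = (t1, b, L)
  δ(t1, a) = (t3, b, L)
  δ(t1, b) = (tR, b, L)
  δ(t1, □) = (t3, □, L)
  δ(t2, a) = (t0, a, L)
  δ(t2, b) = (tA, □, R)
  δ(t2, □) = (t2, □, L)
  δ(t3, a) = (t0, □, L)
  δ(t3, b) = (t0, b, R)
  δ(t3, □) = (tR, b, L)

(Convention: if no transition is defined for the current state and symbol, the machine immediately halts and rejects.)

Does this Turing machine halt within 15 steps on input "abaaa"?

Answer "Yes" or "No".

Execution trace:
Initial: [t0]abaaa
Step 1: δ(t0, a) = (t2, □, L) → [t2]□□baaa
Step 2: δ(t2, □) = (t2, □, L) → [t2]□□□baaa
Step 3: δ(t2, □) = (t2, □, L) → [t2]□□□□baaa
Step 4: δ(t2, □) = (t2, □, L) → [t2]□□□□□baaa
Step 5: δ(t2, □) = (t2, □, L) → [t2]□□□□□□baaa
Step 6: δ(t2, □) = (t2, □, L) → [t2]□□□□□□□baaa
Step 7: δ(t2, □) = (t2, □, L) → [t2]□□□□□□□□baaa
Step 8: δ(t2, □) = (t2, □, L) → [t2]□□□□□□□□□baaa
Step 9: δ(t2, □) = (t2, □, L) → [t2]□□□□□□□□□□baaa
Step 10: δ(t2, □) = (t2, □, L) → [t2]□□□□□□□□□□□baaa
Step 11: δ(t2, □) = (t2, □, L) → [t2]□□□□□□□□□□□□baaa
Step 12: δ(t2, □) = (t2, □, L) → [t2]□□□□□□□□□□□□□baaa
Step 13: δ(t2, □) = (t2, □, L) → [t2]□□□□□□□□□□□□□□baaa
Step 14: δ(t2, □) = (t2, □, L) → [t2]□□□□□□□□□□□□□□□baaa
Step 15: δ(t2, □) = (t2, □, L) → [t2]□□□□□□□□□□□□□□□□baaa

The machine has not reached a halting state after 15 steps.
The machine did not halt within the 15-step bound.

Answer: No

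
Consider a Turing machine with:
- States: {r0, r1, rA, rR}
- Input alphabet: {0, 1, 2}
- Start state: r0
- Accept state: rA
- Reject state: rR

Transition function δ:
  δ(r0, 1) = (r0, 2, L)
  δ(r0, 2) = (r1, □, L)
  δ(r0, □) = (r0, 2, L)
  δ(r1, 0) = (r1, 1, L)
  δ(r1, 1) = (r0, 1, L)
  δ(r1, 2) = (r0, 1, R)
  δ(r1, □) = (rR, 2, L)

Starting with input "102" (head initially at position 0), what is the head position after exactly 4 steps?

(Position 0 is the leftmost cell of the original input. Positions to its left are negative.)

Execution trace (head position shown):
Step 0: [r0]102  (head at position 0)
Step 1: move left → [r0]□202  (head at position -1)
Step 2: move left → [r0]□2202  (head at position -2)
Step 3: move left → [r0]□22202  (head at position -3)
Step 4: move left → [r0]□222202  (head at position -4)

After 4 steps, the head is at position -4.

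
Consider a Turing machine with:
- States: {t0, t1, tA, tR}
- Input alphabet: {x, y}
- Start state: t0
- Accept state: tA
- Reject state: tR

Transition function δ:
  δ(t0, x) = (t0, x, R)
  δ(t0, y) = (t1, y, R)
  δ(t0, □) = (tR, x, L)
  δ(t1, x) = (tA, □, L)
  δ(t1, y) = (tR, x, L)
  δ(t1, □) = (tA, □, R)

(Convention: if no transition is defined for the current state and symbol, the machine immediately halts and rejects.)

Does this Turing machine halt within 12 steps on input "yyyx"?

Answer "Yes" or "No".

Execution trace:
Initial: [t0]yyyx
Step 1: δ(t0, y) = (t1, y, R) → y[t1]yyx
Step 2: δ(t1, y) = (tR, x, L) → [tR]yxyx

The machine reaches the reject state tR and halts.
The machine halted after 2 steps (within the 12-step bound).

Answer: Yes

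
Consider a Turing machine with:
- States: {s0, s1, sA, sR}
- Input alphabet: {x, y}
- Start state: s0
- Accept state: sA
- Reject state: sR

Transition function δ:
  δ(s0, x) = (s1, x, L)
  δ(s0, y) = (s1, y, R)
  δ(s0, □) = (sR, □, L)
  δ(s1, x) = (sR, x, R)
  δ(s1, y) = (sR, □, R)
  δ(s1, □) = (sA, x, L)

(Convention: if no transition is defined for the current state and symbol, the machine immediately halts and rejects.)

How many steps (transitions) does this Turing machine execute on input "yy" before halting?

Execution trace:
Initial: [s0]yy
Step 1: δ(s0, y) = (s1, y, R) → y[s1]y
Step 2: δ(s1, y) = (sR, □, R) → y□[sR]□

The machine reaches the reject state sR and halts.

The machine executed 2 steps before halting.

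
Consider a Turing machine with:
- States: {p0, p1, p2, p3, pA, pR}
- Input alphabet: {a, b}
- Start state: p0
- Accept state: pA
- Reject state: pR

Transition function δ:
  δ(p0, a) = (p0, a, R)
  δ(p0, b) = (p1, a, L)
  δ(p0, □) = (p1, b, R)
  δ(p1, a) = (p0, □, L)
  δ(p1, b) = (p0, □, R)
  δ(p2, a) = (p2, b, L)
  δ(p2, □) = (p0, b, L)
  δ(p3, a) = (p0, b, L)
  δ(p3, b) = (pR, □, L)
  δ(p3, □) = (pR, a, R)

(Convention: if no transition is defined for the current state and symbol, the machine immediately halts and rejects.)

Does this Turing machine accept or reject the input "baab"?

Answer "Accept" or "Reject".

Execution trace:
Initial: [p0]baab
Step 1: δ(p0, b) = (p1, a, L) → [p1]□aaab

No transition is defined for δ(p1, □). By convention the machine halts and rejects.

Answer: Reject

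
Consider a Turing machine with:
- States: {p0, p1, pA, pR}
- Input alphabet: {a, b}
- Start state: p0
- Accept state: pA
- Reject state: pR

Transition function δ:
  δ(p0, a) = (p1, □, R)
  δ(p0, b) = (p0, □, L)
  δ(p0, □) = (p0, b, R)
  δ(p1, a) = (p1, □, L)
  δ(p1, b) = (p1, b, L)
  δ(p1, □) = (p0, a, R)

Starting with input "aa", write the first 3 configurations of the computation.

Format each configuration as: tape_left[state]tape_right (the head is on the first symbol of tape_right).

Transitions applied:
Step 1: δ(p0, a) = (p1, □, R)
Step 2: δ(p1, a) = (p1, □, L)

The first 3 configurations are:
[p0]aa ⊢ □[p1]a ⊢ [p1]□□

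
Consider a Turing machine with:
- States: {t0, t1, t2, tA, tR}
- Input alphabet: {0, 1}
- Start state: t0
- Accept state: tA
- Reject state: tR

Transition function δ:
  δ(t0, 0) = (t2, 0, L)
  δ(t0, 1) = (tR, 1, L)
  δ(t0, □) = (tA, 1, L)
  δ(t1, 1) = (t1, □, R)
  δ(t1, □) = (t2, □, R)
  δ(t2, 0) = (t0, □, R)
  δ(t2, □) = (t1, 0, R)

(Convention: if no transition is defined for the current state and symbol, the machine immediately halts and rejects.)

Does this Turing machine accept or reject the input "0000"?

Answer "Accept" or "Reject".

Execution trace:
Initial: [t0]0000
Step 1: δ(t0, 0) = (t2, 0, L) → [t2]□0000
Step 2: δ(t2, □) = (t1, 0, R) → 0[t1]0000

No transition is defined for δ(t1, 0). By convention the machine halts and rejects.

Answer: Reject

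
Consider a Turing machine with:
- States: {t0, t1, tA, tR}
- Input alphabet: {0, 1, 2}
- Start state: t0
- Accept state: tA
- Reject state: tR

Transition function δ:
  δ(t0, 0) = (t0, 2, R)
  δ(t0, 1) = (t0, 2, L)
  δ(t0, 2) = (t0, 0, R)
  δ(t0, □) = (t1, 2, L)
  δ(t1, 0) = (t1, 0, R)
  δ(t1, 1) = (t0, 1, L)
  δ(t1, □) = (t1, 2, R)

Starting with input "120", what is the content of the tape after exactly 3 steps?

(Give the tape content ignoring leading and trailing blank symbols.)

Execution trace:
Initial: [t0]120
Step 1: δ(t0, 1) = (t0, 2, L) → [t0]□220
Step 2: δ(t0, □) = (t1, 2, L) → [t1]□2220
Step 3: δ(t1, □) = (t1, 2, R) → 2[t1]2220

No transition is defined for δ(t1, 2). By convention the machine halts and rejects.

After 3 steps, the tape (ignoring leading/trailing blanks) is: 22220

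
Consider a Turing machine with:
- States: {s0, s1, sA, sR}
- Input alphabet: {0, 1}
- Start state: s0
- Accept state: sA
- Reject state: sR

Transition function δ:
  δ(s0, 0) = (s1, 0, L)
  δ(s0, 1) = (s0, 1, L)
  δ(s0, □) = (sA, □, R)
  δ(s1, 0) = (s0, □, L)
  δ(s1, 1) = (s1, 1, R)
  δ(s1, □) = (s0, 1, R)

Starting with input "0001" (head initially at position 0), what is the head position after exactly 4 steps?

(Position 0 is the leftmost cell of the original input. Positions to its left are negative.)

Execution trace (head position shown):
Step 0: [s0]0001  (head at position 0)
Step 1: move left → [s1]□0001  (head at position -1)
Step 2: move right → 1[s0]0001  (head at position 0)
Step 3: move left → [s1]10001  (head at position -1)
Step 4: move right → 1[s1]0001  (head at position 0)

After 4 steps, the head is at position 0.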